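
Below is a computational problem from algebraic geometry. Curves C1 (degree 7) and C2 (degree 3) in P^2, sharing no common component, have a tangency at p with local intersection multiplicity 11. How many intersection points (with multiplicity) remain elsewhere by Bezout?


By Bezout's theorem, the total intersection number is d1 * d2.
Total = 7 * 3 = 21
Intersection multiplicity at p = 11
Remaining intersections = 21 - 11 = 10

10


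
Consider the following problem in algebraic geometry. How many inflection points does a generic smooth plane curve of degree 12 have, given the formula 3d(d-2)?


For a general smooth plane curve C of degree d, the inflection points are
the intersection of C with its Hessian curve, which has degree 3(d-2).
By Bezout, the total intersection number is d * 3(d-2) = 12 * 30 = 360.
For a general curve every flex is ordinary, so each contributes
multiplicity 1 to C·Hess(C), and the number of distinct inflection
points is 3d(d-2).
Inflection points = 3*12*(12-2) = 3*12*10 = 360

360


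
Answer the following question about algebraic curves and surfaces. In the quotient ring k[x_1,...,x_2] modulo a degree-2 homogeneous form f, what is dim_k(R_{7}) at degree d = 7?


For R = k[x_1,...,x_n]/(f) with f homogeneous of degree e:
The Hilbert series is (1 - t^e)/(1 - t)^n.
So h(d) = C(d+n-1, n-1) - C(d-e+n-1, n-1) for d >= e.
With n=2, e=2, d=7:
C(7+2-1, 2-1) = C(8, 1) = 8
C(7-2+2-1, 2-1) = C(6, 1) = 6
h(7) = 8 - 6 = 2

2


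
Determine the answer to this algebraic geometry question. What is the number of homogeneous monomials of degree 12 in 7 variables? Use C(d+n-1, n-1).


The number of degree-12 monomials in 7 variables is C(d+n-1, n-1).
= C(12+7-1, 7-1) = C(18, 6)
= 18564

18564


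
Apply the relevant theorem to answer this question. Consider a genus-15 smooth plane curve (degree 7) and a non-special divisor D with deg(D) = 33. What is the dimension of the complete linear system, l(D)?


First, compute the genus of a smooth plane curve of degree 7:
g = (d-1)(d-2)/2 = (7-1)(7-2)/2 = 15
For a non-special divisor D (i.e., h^1(D) = 0), Riemann-Roch gives:
l(D) = deg(D) - g + 1
Since deg(D) = 33 >= 2g - 1 = 29, D is non-special.
l(D) = 33 - 15 + 1 = 19

19


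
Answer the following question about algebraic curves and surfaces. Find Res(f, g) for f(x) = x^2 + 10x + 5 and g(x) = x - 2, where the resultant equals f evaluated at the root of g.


For Res(f, x - c), we evaluate f at x = c.
f(2) = 2^2 + 10*2 + 5
= 4 + 20 + 5
= 24 + 5 = 29
Res(f, g) = 29

29


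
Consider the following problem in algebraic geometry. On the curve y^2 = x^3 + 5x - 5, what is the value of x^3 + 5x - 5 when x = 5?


Compute x^3 + 5x - 5 at x = 5:
x^3 = 5^3 = 125
5*x = 5*5 = 25
Sum: 125 + 25 - 5 = 145

145


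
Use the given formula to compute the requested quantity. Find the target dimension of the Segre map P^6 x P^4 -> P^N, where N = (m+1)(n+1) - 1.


The Segre embedding maps P^m x P^n into P^N via
all products of coordinates from each factor.
N = (m+1)(n+1) - 1
N = (6+1)(4+1) - 1
N = 7*5 - 1
N = 35 - 1 = 34

34


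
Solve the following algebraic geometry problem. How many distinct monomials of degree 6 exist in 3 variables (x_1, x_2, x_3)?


The number of degree-6 monomials in 3 variables is C(d+n-1, n-1).
= C(6+3-1, 3-1) = C(8, 2)
= 28

28


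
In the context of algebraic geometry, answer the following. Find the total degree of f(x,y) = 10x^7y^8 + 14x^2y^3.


Examine each term for its total degree (sum of exponents).
  Term '10x^7y^8' has total degree 7+8 = 15.
  Term '14x^2y^3' has total degree 2+3 = 5.
The maximum total degree among all terms is 15.

15


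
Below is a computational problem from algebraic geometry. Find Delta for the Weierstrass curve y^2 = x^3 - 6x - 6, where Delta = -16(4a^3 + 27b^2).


Compute each component:
4a^3 = 4*(-6)^3 = 4*(-216) = -864
27b^2 = 27*(-6)^2 = 27*36 = 972
4a^3 + 27b^2 = -864 + 972 = 108
Delta = -16*108 = -1728

-1728


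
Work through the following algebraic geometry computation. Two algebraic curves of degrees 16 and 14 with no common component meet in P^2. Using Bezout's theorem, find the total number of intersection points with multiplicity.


Bezout's theorem states the intersection count equals the product of degrees.
Intersection count = 16 * 14 = 224

224


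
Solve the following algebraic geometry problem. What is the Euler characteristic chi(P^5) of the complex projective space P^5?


The complex projective space P^5 has one cell in each even real dimension 0, 2, ..., 10.
The cohomology groups are H^{2k}(P^5) = Z for k = 0,...,5, and 0 otherwise.
Euler characteristic = sum of Betti numbers = 1 per even-dimensional cohomology group.
chi(P^5) = 5 + 1 = 6

6


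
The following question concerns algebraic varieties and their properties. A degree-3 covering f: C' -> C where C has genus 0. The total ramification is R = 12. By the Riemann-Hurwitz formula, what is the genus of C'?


Riemann-Hurwitz formula: 2g' - 2 = d(2g - 2) + R
Given: d = 3, g = 0, R = 12
2g' - 2 = 3*(2*0 - 2) + 12
2g' - 2 = 3*(-2) + 12
2g' - 2 = -6 + 12 = 6
2g' = 8
g' = 4

4


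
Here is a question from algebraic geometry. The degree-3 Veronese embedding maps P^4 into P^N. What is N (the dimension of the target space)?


The Veronese embedding v_d: P^n -> P^N maps each point to all
degree-d monomials in n+1 homogeneous coordinates.
N = C(n+d, d) - 1
N = C(4+3, 3) - 1
N = C(7, 3) - 1
C(7, 3) = 35
N = 35 - 1 = 34

34


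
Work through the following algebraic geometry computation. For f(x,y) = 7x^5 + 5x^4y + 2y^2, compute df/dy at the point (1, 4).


df/dy = 5*x^4 + 2*2*y^1
At (1,4): 5*1^4 + 2*2*4^1
= 5 + 16
= 21

21


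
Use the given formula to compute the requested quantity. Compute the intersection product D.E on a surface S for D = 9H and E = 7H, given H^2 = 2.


Using bilinearity of the intersection pairing on a surface S:
(aH).(bH) = ab * (H.H)
We have H^2 = 2.
D.E = (9H).(7H) = 9*7*2
= 63*2
= 126

126


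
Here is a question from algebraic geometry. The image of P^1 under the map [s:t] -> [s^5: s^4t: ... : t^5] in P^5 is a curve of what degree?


The rational normal curve in P^5 is the image of P^1 under the 5-uple Veronese.
A general hyperplane in P^5 pulls back to a degree-5 form on P^1, which has 5 zeros,
so the curve meets a general hyperplane in 5 points. Degree = 5.

5


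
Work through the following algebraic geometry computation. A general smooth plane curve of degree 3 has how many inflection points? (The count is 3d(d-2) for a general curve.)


For a general smooth plane curve C of degree d, the inflection points are
the intersection of C with its Hessian curve, which has degree 3(d-2).
By Bezout, the total intersection number is d * 3(d-2) = 3 * 3 = 9.
For a general curve every flex is ordinary, so each contributes
multiplicity 1 to C·Hess(C), and the number of distinct inflection
points is 3d(d-2).
Inflection points = 3*3*(3-2) = 3*3*1 = 9

9


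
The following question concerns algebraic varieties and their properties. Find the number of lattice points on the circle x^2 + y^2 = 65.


Systematically check integer values of x where x^2 <= 65.
For each valid x, check if 65 - x^2 is a perfect square.
x=1: 65 - 1 = 64, sqrt = 8 (valid)
x=4: 65 - 16 = 49, sqrt = 7 (valid)
x=7: 65 - 49 = 16, sqrt = 4 (valid)
x=8: 65 - 64 = 1, sqrt = 1 (valid)
Total integer solutions found: 16

16


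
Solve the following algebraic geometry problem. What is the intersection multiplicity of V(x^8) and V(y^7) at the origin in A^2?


The intersection multiplicity of V(x^a) and V(y^b) at the origin is:
I(O; V(x^8), V(y^7)) = dim_k(k[x,y]/(x^8, y^7))
A basis for k[x,y]/(x^8, y^7) is the set of monomials x^i * y^j
where 0 <= i < 8 and 0 <= j < 7.
The number of such monomials is 8 * 7 = 56

56


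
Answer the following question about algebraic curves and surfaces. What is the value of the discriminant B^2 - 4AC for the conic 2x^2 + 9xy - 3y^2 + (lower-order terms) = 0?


The discriminant of a conic Ax^2 + Bxy + Cy^2 + ... = 0 is B^2 - 4AC.
B^2 = 9^2 = 81
4AC = 4*2*(-3) = -24
Discriminant = 81 + 24 = 105

105


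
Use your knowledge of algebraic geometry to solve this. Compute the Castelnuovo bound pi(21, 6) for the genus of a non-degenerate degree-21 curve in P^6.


Castelnuovo's bound: write d - 1 = m(r-1) + epsilon with 0 <= epsilon < r-1.
d - 1 = 21 - 1 = 20
r - 1 = 6 - 1 = 5
20 = 4*5 + 0, so m = 4, epsilon = 0
pi(d, r) = m(m-1)(r-1)/2 + m*epsilon
= 4*3*5/2 + 4*0
= 60/2 + 0
= 30 + 0 = 30

30


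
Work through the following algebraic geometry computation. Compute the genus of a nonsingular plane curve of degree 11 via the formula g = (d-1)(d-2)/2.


Using the genus formula for smooth plane curves:
g = (d-1)(d-2)/2
g = (11-1)(11-2)/2
g = 10*9/2
g = 90/2 = 45

45


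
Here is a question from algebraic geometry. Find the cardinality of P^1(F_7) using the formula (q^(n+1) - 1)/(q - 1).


P^1(F_7) has (q^(n+1) - 1)/(q - 1) points.
= 7^1 + 7^0
= 7 + 1
= 8

8


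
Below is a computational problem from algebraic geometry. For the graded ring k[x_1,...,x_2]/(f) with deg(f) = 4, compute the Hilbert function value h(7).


For R = k[x_1,...,x_n]/(f) with f homogeneous of degree e:
The Hilbert series is (1 - t^e)/(1 - t)^n.
So h(d) = C(d+n-1, n-1) - C(d-e+n-1, n-1) for d >= e.
With n=2, e=4, d=7:
C(7+2-1, 2-1) = C(8, 1) = 8
C(7-4+2-1, 2-1) = C(4, 1) = 4
h(7) = 8 - 4 = 4

4


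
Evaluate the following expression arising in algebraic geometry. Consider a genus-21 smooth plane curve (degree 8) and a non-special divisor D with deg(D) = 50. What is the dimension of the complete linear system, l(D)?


First, compute the genus of a smooth plane curve of degree 8:
g = (d-1)(d-2)/2 = (8-1)(8-2)/2 = 21
For a non-special divisor D (i.e., h^1(D) = 0), Riemann-Roch gives:
l(D) = deg(D) - g + 1
Since deg(D) = 50 >= 2g - 1 = 41, D is non-special.
l(D) = 50 - 21 + 1 = 30

30


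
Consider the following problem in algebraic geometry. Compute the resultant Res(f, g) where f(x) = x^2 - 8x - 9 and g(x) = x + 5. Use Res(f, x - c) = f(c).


For Res(f, x - c), we evaluate f at x = c.
f(-5) = (-5)^2 - 8*(-5) - 9
= 25 + 40 - 9
= 65 - 9 = 56
Res(f, g) = 56

56


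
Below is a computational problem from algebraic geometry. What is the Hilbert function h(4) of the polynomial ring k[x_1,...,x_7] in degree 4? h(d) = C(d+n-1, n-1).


The Hilbert function for the polynomial ring in 7 variables is:
h(d) = C(d+n-1, n-1)
h(4) = C(4+7-1, 7-1) = C(10, 6)
= 10! / (6! * 4!)
= 210

210


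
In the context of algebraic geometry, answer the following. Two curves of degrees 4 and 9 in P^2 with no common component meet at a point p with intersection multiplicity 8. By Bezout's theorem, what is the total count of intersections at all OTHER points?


By Bezout's theorem, the total intersection number is d1 * d2.
Total = 4 * 9 = 36
Intersection multiplicity at p = 8
Remaining intersections = 36 - 8 = 28

28


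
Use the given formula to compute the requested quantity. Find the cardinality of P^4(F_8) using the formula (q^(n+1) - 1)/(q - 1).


P^4(F_8) has (q^(n+1) - 1)/(q - 1) points.
= 8^4 + 8^3 + 8^2 + 8^1 + 8^0
= 4096 + 512 + 64 + 8 + 1
= 4681

4681


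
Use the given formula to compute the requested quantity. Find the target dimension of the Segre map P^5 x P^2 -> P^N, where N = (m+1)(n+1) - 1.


The Segre embedding maps P^m x P^n into P^N via
all products of coordinates from each factor.
N = (m+1)(n+1) - 1
N = (5+1)(2+1) - 1
N = 6*3 - 1
N = 18 - 1 = 17

17


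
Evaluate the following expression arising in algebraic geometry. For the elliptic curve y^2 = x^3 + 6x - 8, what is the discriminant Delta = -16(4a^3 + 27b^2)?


Compute each component:
4a^3 = 4*6^3 = 4*216 = 864
27b^2 = 27*(-8)^2 = 27*64 = 1728
4a^3 + 27b^2 = 864 + 1728 = 2592
Delta = -16*2592 = -41472

-41472


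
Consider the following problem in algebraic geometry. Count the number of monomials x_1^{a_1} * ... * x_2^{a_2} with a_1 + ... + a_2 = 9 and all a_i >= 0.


The number of degree-9 monomials in 2 variables is C(d+n-1, n-1).
= C(9+2-1, 2-1) = C(10, 1)
= 10

10


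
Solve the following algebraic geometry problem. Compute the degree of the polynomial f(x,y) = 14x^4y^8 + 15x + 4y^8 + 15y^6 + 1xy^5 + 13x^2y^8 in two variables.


Examine each term for its total degree (sum of exponents).
  Term '14x^4y^8' has total degree 4+8 = 12.
  Term '15x' has total degree 1+0 = 1.
  Term '4y^8' has total degree 0+8 = 8.
  Term '15y^6' has total degree 0+6 = 6.
  Term '1xy^5' has total degree 1+5 = 6.
  Term '13x^2y^8' has total degree 2+8 = 10.
The maximum total degree among all terms is 12.

12


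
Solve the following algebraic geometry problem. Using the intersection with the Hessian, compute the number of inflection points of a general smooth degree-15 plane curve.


For a general smooth plane curve C of degree d, the inflection points are
the intersection of C with its Hessian curve, which has degree 3(d-2).
By Bezout, the total intersection number is d * 3(d-2) = 15 * 39 = 585.
For a general curve every flex is ordinary, so each contributes
multiplicity 1 to C·Hess(C), and the number of distinct inflection
points is 3d(d-2).
Inflection points = 3*15*(15-2) = 3*15*13 = 585

585


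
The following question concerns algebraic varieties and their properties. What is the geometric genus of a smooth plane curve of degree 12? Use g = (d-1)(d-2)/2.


Using the genus formula for smooth plane curves:
g = (d-1)(d-2)/2
g = (12-1)(12-2)/2
g = 11*10/2
g = 110/2 = 55

55


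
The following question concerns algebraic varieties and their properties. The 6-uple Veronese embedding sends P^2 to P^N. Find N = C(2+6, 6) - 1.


The Veronese embedding v_d: P^n -> P^N maps each point to all
degree-d monomials in n+1 homogeneous coordinates.
N = C(n+d, d) - 1
N = C(2+6, 6) - 1
N = C(8, 6) - 1
C(8, 6) = 28
N = 28 - 1 = 27

27


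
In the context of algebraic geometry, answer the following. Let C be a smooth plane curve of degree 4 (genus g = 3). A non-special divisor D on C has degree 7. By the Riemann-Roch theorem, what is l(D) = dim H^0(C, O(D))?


First, compute the genus of a smooth plane curve of degree 4:
g = (d-1)(d-2)/2 = (4-1)(4-2)/2 = 3
For a non-special divisor D (i.e., h^1(D) = 0), Riemann-Roch gives:
l(D) = deg(D) - g + 1
Since deg(D) = 7 >= 2g - 1 = 5, D is non-special.
l(D) = 7 - 3 + 1 = 5

5


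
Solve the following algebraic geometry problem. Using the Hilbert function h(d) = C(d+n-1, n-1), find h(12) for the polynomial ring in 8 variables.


The Hilbert function for the polynomial ring in 8 variables is:
h(d) = C(d+n-1, n-1)
h(12) = C(12+8-1, 8-1) = C(19, 7)
= 19! / (7! * 12!)
= 50388

50388


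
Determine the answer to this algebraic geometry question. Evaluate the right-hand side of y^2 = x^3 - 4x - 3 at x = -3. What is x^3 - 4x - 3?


Compute x^3 - 4x - 3 at x = -3:
x^3 = (-3)^3 = -27
(-4)*x = (-4)*(-3) = 12
Sum: -27 + 12 - 3 = -18

-18


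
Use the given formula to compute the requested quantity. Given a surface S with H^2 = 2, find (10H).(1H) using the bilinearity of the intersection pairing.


Using bilinearity of the intersection pairing on a surface S:
(aH).(bH) = ab * (H.H)
We have H^2 = 2.
D.E = (10H).(1H) = 10*1*2
= 10*2
= 20

20


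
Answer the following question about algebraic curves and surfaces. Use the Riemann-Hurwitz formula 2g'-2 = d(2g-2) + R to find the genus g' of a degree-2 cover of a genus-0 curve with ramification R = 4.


Riemann-Hurwitz formula: 2g' - 2 = d(2g - 2) + R
Given: d = 2, g = 0, R = 4
2g' - 2 = 2*(2*0 - 2) + 4
2g' - 2 = 2*(-2) + 4
2g' - 2 = -4 + 4 = 0
2g' = 2
g' = 1

1


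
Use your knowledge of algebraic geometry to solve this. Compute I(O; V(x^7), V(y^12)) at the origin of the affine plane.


The intersection multiplicity of V(x^a) and V(y^b) at the origin is:
I(O; V(x^7), V(y^12)) = dim_k(k[x,y]/(x^7, y^12))
A basis for k[x,y]/(x^7, y^12) is the set of monomials x^i * y^j
where 0 <= i < 7 and 0 <= j < 12.
The number of such monomials is 7 * 12 = 84

84


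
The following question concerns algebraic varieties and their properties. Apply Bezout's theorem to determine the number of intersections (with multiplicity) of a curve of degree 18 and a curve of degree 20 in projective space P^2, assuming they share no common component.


Bezout's theorem states the intersection count equals the product of degrees.
Intersection count = 18 * 20 = 360

360


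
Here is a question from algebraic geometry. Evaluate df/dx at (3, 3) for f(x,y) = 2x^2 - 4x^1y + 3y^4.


df/dx = 2*2*x^1 + 1*(-4)*x^0*y
At (3,3): 2*2*3^1 + 1*(-4)*3^0*3
= 12 - 12
= 0

0


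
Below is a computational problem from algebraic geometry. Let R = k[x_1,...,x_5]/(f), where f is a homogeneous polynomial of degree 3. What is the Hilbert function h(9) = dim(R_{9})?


For R = k[x_1,...,x_n]/(f) with f homogeneous of degree e:
The Hilbert series is (1 - t^e)/(1 - t)^n.
So h(d) = C(d+n-1, n-1) - C(d-e+n-1, n-1) for d >= e.
With n=5, e=3, d=9:
C(9+5-1, 5-1) = C(13, 4) = 715
C(9-3+5-1, 5-1) = C(10, 4) = 210
h(9) = 715 - 210 = 505

505


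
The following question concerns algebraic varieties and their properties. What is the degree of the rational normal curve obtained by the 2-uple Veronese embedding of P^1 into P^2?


The rational normal curve in P^2 is the image of P^1 under the 2-uple Veronese.
A general hyperplane in P^2 pulls back to a degree-2 form on P^1, which has 2 zeros,
so the curve meets a general hyperplane in 2 points. Degree = 2.

2


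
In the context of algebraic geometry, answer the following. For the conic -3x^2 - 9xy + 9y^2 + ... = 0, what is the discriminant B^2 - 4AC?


The discriminant of a conic Ax^2 + Bxy + Cy^2 + ... = 0 is B^2 - 4AC.
B^2 = (-9)^2 = 81
4AC = 4*(-3)*9 = -108
Discriminant = 81 + 108 = 189

189


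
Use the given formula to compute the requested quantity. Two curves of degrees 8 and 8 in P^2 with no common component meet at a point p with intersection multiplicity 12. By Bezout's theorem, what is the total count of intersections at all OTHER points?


By Bezout's theorem, the total intersection number is d1 * d2.
Total = 8 * 8 = 64
Intersection multiplicity at p = 12
Remaining intersections = 64 - 12 = 52

52


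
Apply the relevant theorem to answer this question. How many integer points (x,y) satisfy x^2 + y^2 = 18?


Systematically check integer values of x where x^2 <= 18.
For each valid x, check if 18 - x^2 is a perfect square.
x=3: 18 - 9 = 9, sqrt = 3 (valid)
Total integer solutions found: 4

4


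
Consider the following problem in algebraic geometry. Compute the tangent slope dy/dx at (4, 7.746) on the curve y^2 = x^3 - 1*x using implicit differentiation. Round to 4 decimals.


Using implicit differentiation of y^2 = x^3 - 1*x:
2y * dy/dx = 3x^2 - 1
dy/dx = (3x^2 - 1)/(2y)
Numerator: 3*4^2 - 1 = 47
Denominator: 2*7.746 = 15.492
dy/dx = 47/15.492 = 3.0338

3.0338


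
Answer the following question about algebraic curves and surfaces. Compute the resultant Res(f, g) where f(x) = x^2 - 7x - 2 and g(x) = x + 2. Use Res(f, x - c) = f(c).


For Res(f, x - c), we evaluate f at x = c.
f(-2) = (-2)^2 - 7*(-2) - 2
= 4 + 14 - 2
= 18 - 2 = 16
Res(f, g) = 16

16


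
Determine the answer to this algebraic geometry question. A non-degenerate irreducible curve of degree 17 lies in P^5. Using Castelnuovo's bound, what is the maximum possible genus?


Castelnuovo's bound: write d - 1 = m(r-1) + epsilon with 0 <= epsilon < r-1.
d - 1 = 17 - 1 = 16
r - 1 = 5 - 1 = 4
16 = 4*4 + 0, so m = 4, epsilon = 0
pi(d, r) = m(m-1)(r-1)/2 + m*epsilon
= 4*3*4/2 + 4*0
= 48/2 + 0
= 24 + 0 = 24

24


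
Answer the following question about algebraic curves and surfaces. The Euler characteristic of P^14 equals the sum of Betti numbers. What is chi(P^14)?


The complex projective space P^14 has one cell in each even real dimension 0, 2, ..., 28.
The cohomology groups are H^{2k}(P^14) = Z for k = 0,...,14, and 0 otherwise.
Euler characteristic = sum of Betti numbers = 1 per even-dimensional cohomology group.
chi(P^14) = 14 + 1 = 15

15


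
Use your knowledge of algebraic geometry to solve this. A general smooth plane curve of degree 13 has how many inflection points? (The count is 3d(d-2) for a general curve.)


For a general smooth plane curve C of degree d, the inflection points are
the intersection of C with its Hessian curve, which has degree 3(d-2).
By Bezout, the total intersection number is d * 3(d-2) = 13 * 33 = 429.
For a general curve every flex is ordinary, so each contributes
multiplicity 1 to C·Hess(C), and the number of distinct inflection
points is 3d(d-2).
Inflection points = 3*13*(13-2) = 3*13*11 = 429

429


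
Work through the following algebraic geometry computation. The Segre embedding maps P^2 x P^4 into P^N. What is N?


The Segre embedding maps P^m x P^n into P^N via
all products of coordinates from each factor.
N = (m+1)(n+1) - 1
N = (2+1)(4+1) - 1
N = 3*5 - 1
N = 15 - 1 = 14

14


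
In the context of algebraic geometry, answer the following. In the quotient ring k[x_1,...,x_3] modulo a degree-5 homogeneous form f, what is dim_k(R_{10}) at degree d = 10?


For R = k[x_1,...,x_n]/(f) with f homogeneous of degree e:
The Hilbert series is (1 - t^e)/(1 - t)^n.
So h(d) = C(d+n-1, n-1) - C(d-e+n-1, n-1) for d >= e.
With n=3, e=5, d=10:
C(10+3-1, 3-1) = C(12, 2) = 66
C(10-5+3-1, 3-1) = C(7, 2) = 21
h(10) = 66 - 21 = 45

45


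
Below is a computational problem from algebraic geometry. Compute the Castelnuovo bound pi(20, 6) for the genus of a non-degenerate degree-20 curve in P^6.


Castelnuovo's bound: write d - 1 = m(r-1) + epsilon with 0 <= epsilon < r-1.
d - 1 = 20 - 1 = 19
r - 1 = 6 - 1 = 5
19 = 3*5 + 4, so m = 3, epsilon = 4
pi(d, r) = m(m-1)(r-1)/2 + m*epsilon
= 3*2*5/2 + 3*4
= 30/2 + 12
= 15 + 12 = 27

27


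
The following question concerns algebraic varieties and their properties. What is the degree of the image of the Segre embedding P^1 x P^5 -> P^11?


The degree of the Segre variety P^1 x P^5 is C(m+n, m).
= C(6, 1)
= 6

6


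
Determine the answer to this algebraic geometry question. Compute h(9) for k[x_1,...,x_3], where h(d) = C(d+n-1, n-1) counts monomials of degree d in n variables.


The Hilbert function for the polynomial ring in 3 variables is:
h(d) = C(d+n-1, n-1)
h(9) = C(9+3-1, 3-1) = C(11, 2)
= 11! / (2! * 9!)
= 55

55


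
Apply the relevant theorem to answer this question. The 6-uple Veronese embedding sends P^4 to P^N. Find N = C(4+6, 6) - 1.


The Veronese embedding v_d: P^n -> P^N maps each point to all
degree-d monomials in n+1 homogeneous coordinates.
N = C(n+d, d) - 1
N = C(4+6, 6) - 1
N = C(10, 6) - 1
C(10, 6) = 210
N = 210 - 1 = 209

209


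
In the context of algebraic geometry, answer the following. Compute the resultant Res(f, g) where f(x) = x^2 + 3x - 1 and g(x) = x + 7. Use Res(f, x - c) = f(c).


For Res(f, x - c), we evaluate f at x = c.
f(-7) = (-7)^2 + 3*(-7) - 1
= 49 - 21 - 1
= 28 - 1 = 27
Res(f, g) = 27

27


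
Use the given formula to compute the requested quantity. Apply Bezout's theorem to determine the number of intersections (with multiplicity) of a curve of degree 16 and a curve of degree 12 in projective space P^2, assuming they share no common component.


Bezout's theorem states the intersection count equals the product of degrees.
Intersection count = 16 * 12 = 192

192


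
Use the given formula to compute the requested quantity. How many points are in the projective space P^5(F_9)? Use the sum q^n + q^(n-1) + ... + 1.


P^5(F_9) has (q^(n+1) - 1)/(q - 1) points.
= 9^5 + 9^4 + 9^3 + 9^2 + 9^1 + 9^0
= 59049 + 6561 + 729 + 81 + 9 + 1
= 66430

66430


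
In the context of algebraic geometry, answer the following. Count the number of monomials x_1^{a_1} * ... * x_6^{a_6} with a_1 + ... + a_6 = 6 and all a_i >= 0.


The number of degree-6 monomials in 6 variables is C(d+n-1, n-1).
= C(6+6-1, 6-1) = C(11, 5)
= 462

462


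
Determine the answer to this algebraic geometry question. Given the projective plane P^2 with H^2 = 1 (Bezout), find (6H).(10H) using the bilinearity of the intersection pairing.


Using bilinearity of the intersection pairing on the projective plane P^2:
(aH).(bH) = ab * (H.H)
We have H^2 = 1 (Bezout).
D.E = (6H).(10H) = 6*10*1
= 60*1
= 60

60


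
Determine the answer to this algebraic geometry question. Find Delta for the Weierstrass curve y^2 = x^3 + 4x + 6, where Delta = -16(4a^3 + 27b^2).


Compute each component:
4a^3 = 4*4^3 = 4*64 = 256
27b^2 = 27*6^2 = 27*36 = 972
4a^3 + 27b^2 = 256 + 972 = 1228
Delta = -16*1228 = -19648

-19648


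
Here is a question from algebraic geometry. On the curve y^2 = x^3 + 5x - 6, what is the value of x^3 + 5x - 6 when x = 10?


Compute x^3 + 5x - 6 at x = 10:
x^3 = 10^3 = 1000
5*x = 5*10 = 50
Sum: 1000 + 50 - 6 = 1044

1044


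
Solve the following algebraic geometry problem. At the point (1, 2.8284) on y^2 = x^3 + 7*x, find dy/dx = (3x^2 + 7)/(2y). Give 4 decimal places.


Using implicit differentiation of y^2 = x^3 + 7*x:
2y * dy/dx = 3x^2 + 7
dy/dx = (3x^2 + 7)/(2y)
Numerator: 3*1^2 + 7 = 10
Denominator: 2*2.8284 = 5.6568
dy/dx = 10/5.6568 = 1.7678

1.7678


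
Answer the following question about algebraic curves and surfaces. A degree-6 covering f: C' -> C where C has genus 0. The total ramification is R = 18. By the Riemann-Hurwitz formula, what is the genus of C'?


Riemann-Hurwitz formula: 2g' - 2 = d(2g - 2) + R
Given: d = 6, g = 0, R = 18
2g' - 2 = 6*(2*0 - 2) + 18
2g' - 2 = 6*(-2) + 18
2g' - 2 = -12 + 18 = 6
2g' = 8
g' = 4

4


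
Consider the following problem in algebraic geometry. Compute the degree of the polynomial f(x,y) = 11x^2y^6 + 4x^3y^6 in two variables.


Examine each term for its total degree (sum of exponents).
  Term '11x^2y^6' has total degree 2+6 = 8.
  Term '4x^3y^6' has total degree 3+6 = 9.
The maximum total degree among all terms is 9.

9


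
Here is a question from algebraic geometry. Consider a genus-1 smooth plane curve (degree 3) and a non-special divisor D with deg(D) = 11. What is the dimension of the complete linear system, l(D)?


First, compute the genus of a smooth plane curve of degree 3:
g = (d-1)(d-2)/2 = (3-1)(3-2)/2 = 1
For a non-special divisor D (i.e., h^1(D) = 0), Riemann-Roch gives:
l(D) = deg(D) - g + 1
Since deg(D) = 11 >= 2g - 1 = 1, D is non-special.
l(D) = 11 - 1 + 1 = 11

11


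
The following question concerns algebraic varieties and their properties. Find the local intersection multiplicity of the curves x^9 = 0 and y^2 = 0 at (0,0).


The intersection multiplicity of V(x^a) and V(y^b) at the origin is:
I(O; V(x^9), V(y^2)) = dim_k(k[x,y]/(x^9, y^2))
A basis for k[x,y]/(x^9, y^2) is the set of monomials x^i * y^j
where 0 <= i < 9 and 0 <= j < 2.
The number of such monomials is 9 * 2 = 18

18


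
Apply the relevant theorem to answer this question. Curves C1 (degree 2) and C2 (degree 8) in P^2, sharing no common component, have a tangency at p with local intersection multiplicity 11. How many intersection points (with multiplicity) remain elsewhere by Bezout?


By Bezout's theorem, the total intersection number is d1 * d2.
Total = 2 * 8 = 16
Intersection multiplicity at p = 11
Remaining intersections = 16 - 11 = 5

5


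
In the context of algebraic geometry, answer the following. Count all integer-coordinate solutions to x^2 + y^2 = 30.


Systematically check integer values of x where x^2 <= 30.
For each valid x, check if 30 - x^2 is a perfect square.
Total integer solutions found: 0

0


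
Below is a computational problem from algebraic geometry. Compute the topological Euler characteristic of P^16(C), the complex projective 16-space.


The complex projective space P^16 has one cell in each even real dimension 0, 2, ..., 32.
The cohomology groups are H^{2k}(P^16) = Z for k = 0,...,16, and 0 otherwise.
Euler characteristic = sum of Betti numbers = 1 per even-dimensional cohomology group.
chi(P^16) = 16 + 1 = 17

17


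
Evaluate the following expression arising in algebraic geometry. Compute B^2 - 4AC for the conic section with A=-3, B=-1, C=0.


The discriminant of a conic Ax^2 + Bxy + Cy^2 + ... = 0 is B^2 - 4AC.
B^2 = (-1)^2 = 1
4AC = 4*(-3)*0 = 0
Discriminant = 1 + 0 = 1

1


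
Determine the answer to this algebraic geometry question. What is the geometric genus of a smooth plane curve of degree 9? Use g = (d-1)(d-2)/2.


Using the genus formula for smooth plane curves:
g = (d-1)(d-2)/2
g = (9-1)(9-2)/2
g = 8*7/2
g = 56/2 = 28

28


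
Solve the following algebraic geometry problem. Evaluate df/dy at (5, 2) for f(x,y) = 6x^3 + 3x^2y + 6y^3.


df/dy = 3*x^2 + 3*6*y^2
At (5,2): 3*5^2 + 3*6*2^2
= 75 + 72
= 147

147


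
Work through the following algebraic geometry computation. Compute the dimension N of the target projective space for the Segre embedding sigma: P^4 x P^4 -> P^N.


The Segre embedding maps P^m x P^n into P^N via
all products of coordinates from each factor.
N = (m+1)(n+1) - 1
N = (4+1)(4+1) - 1
N = 5*5 - 1
N = 25 - 1 = 24

24


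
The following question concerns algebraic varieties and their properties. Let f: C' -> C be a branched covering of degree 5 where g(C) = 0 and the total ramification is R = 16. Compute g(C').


Riemann-Hurwitz formula: 2g' - 2 = d(2g - 2) + R
Given: d = 5, g = 0, R = 16
2g' - 2 = 5*(2*0 - 2) + 16
2g' - 2 = 5*(-2) + 16
2g' - 2 = -10 + 16 = 6
2g' = 8
g' = 4

4


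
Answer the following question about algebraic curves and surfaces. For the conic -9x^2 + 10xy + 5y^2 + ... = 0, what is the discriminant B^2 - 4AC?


The discriminant of a conic Ax^2 + Bxy + Cy^2 + ... = 0 is B^2 - 4AC.
B^2 = 10^2 = 100
4AC = 4*(-9)*5 = -180
Discriminant = 100 + 180 = 280

280


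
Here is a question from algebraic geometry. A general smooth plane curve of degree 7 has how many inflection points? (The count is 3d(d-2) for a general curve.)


For a general smooth plane curve C of degree d, the inflection points are
the intersection of C with its Hessian curve, which has degree 3(d-2).
By Bezout, the total intersection number is d * 3(d-2) = 7 * 15 = 105.
For a general curve every flex is ordinary, so each contributes
multiplicity 1 to C·Hess(C), and the number of distinct inflection
points is 3d(d-2).
Inflection points = 3*7*(7-2) = 3*7*5 = 105

105


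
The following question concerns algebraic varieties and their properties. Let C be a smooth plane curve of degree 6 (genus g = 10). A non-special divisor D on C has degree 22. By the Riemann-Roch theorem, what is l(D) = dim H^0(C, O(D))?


First, compute the genus of a smooth plane curve of degree 6:
g = (d-1)(d-2)/2 = (6-1)(6-2)/2 = 10
For a non-special divisor D (i.e., h^1(D) = 0), Riemann-Roch gives:
l(D) = deg(D) - g + 1
Since deg(D) = 22 >= 2g - 1 = 19, D is non-special.
l(D) = 22 - 10 + 1 = 13

13


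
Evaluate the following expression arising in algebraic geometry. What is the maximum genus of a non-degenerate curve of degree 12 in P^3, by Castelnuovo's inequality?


Castelnuovo's bound: write d - 1 = m(r-1) + epsilon with 0 <= epsilon < r-1.
d - 1 = 12 - 1 = 11
r - 1 = 3 - 1 = 2
11 = 5*2 + 1, so m = 5, epsilon = 1
pi(d, r) = m(m-1)(r-1)/2 + m*epsilon
= 5*4*2/2 + 5*1
= 40/2 + 5
= 20 + 5 = 25

25


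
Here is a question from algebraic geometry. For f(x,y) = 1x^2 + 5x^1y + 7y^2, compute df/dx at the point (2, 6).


df/dx = 2*1*x^1 + 1*5*x^0*y
At (2,6): 2*1*2^1 + 1*5*2^0*6
= 4 + 30
= 34

34


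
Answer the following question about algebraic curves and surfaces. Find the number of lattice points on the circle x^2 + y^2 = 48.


Systematically check integer values of x where x^2 <= 48.
For each valid x, check if 48 - x^2 is a perfect square.
Total integer solutions found: 0

0


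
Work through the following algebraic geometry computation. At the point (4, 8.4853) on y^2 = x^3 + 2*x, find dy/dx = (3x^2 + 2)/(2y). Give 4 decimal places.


Using implicit differentiation of y^2 = x^3 + 2*x:
2y * dy/dx = 3x^2 + 2
dy/dx = (3x^2 + 2)/(2y)
Numerator: 3*4^2 + 2 = 50
Denominator: 2*8.4853 = 16.9706
dy/dx = 50/16.9706 = 2.9463

2.9463


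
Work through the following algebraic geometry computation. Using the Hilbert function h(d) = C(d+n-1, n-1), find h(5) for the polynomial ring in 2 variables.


The Hilbert function for the polynomial ring in 2 variables is:
h(d) = C(d+n-1, n-1)
h(5) = C(5+2-1, 2-1) = C(6, 1)
= 6! / (1! * 5!)
= 6

6


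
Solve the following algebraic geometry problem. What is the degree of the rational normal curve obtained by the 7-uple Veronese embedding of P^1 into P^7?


The rational normal curve in P^7 is the image of P^1 under the 7-uple Veronese.
A general hyperplane in P^7 pulls back to a degree-7 form on P^1, which has 7 zeros,
so the curve meets a general hyperplane in 7 points. Degree = 7.

7


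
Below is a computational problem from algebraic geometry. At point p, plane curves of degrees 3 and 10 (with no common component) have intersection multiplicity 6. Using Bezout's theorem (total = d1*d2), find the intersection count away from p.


By Bezout's theorem, the total intersection number is d1 * d2.
Total = 3 * 10 = 30
Intersection multiplicity at p = 6
Remaining intersections = 30 - 6 = 24

24


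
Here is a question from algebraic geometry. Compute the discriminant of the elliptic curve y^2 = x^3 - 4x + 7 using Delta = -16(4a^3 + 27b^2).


Compute each component:
4a^3 = 4*(-4)^3 = 4*(-64) = -256
27b^2 = 27*7^2 = 27*49 = 1323
4a^3 + 27b^2 = -256 + 1323 = 1067
Delta = -16*1067 = -17072

-17072


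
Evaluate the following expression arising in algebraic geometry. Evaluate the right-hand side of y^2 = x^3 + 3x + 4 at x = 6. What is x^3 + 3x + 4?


Compute x^3 + 3x + 4 at x = 6:
x^3 = 6^3 = 216
3*x = 3*6 = 18
Sum: 216 + 18 + 4 = 238

238


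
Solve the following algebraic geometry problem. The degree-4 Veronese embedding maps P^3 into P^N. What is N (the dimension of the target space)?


The Veronese embedding v_d: P^n -> P^N maps each point to all
degree-d monomials in n+1 homogeneous coordinates.
N = C(n+d, d) - 1
N = C(3+4, 4) - 1
N = C(7, 4) - 1
C(7, 4) = 35
N = 35 - 1 = 34

34


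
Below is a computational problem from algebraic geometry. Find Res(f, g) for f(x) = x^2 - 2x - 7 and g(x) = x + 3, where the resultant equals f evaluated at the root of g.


For Res(f, x - c), we evaluate f at x = c.
f(-3) = (-3)^2 - 2*(-3) - 7
= 9 + 6 - 7
= 15 - 7 = 8
Res(f, g) = 8

8


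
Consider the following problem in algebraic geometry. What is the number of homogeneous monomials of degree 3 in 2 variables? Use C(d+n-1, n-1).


The number of degree-3 monomials in 2 variables is C(d+n-1, n-1).
= C(3+2-1, 2-1) = C(4, 1)
= 4

4


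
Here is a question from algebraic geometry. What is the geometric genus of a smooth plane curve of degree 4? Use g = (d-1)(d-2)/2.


Using the genus formula for smooth plane curves:
g = (d-1)(d-2)/2
g = (4-1)(4-2)/2
g = 3*2/2
g = 6/2 = 3

3


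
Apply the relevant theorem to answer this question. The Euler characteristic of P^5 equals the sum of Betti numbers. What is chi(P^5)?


The complex projective space P^5 has one cell in each even real dimension 0, 2, ..., 10.
The cohomology groups are H^{2k}(P^5) = Z for k = 0,...,5, and 0 otherwise.
Euler characteristic = sum of Betti numbers = 1 per even-dimensional cohomology group.
chi(P^5) = 5 + 1 = 6

6


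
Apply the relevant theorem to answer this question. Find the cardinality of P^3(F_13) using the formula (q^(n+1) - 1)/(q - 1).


P^3(F_13) has (q^(n+1) - 1)/(q - 1) points.
= 13^3 + 13^2 + 13^1 + 13^0
= 2197 + 169 + 13 + 1
= 2380

2380


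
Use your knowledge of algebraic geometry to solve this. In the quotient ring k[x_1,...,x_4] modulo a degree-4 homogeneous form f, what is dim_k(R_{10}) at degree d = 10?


For R = k[x_1,...,x_n]/(f) with f homogeneous of degree e:
The Hilbert series is (1 - t^e)/(1 - t)^n.
So h(d) = C(d+n-1, n-1) - C(d-e+n-1, n-1) for d >= e.
With n=4, e=4, d=10:
C(10+4-1, 4-1) = C(13, 3) = 286
C(10-4+4-1, 4-1) = C(9, 3) = 84
h(10) = 286 - 84 = 202

202


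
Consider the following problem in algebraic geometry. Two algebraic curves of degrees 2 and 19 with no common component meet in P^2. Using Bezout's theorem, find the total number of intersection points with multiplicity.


Bezout's theorem states the intersection count equals the product of degrees.
Intersection count = 2 * 19 = 38

38


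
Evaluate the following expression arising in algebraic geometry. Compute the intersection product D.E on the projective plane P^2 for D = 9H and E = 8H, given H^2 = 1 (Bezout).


Using bilinearity of the intersection pairing on the projective plane P^2:
(aH).(bH) = ab * (H.H)
We have H^2 = 1 (Bezout).
D.E = (9H).(8H) = 9*8*1
= 72*1
= 72

72


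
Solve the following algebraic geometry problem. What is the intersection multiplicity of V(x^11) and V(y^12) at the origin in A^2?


The intersection multiplicity of V(x^a) and V(y^b) at the origin is:
I(O; V(x^11), V(y^12)) = dim_k(k[x,y]/(x^11, y^12))
A basis for k[x,y]/(x^11, y^12) is the set of monomials x^i * y^j
where 0 <= i < 11 and 0 <= j < 12.
The number of such monomials is 11 * 12 = 132

132


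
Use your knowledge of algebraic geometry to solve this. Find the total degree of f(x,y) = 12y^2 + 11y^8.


Examine each term for its total degree (sum of exponents).
  Term '12y^2' has total degree 0+2 = 2.
  Term '11y^8' has total degree 0+8 = 8.
The maximum total degree among all terms is 8.

8


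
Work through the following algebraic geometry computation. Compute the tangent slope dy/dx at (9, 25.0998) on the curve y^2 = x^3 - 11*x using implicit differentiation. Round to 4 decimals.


Using implicit differentiation of y^2 = x^3 - 11*x:
2y * dy/dx = 3x^2 - 11
dy/dx = (3x^2 - 11)/(2y)
Numerator: 3*9^2 - 11 = 232
Denominator: 2*25.0998 = 50.1996
dy/dx = 232/50.1996 = 4.6216

4.6216


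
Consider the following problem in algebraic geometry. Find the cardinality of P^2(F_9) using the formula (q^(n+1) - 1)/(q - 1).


P^2(F_9) has (q^(n+1) - 1)/(q - 1) points.
= 9^2 + 9^1 + 9^0
= 81 + 9 + 1
= 91

91


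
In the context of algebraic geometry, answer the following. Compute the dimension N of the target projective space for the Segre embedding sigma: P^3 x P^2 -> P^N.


The Segre embedding maps P^m x P^n into P^N via
all products of coordinates from each factor.
N = (m+1)(n+1) - 1
N = (3+1)(2+1) - 1
N = 4*3 - 1
N = 12 - 1 = 11

11


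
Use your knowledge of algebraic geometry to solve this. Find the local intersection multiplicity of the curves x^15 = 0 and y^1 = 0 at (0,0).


The intersection multiplicity of V(x^a) and V(y^b) at the origin is:
I(O; V(x^15), V(y^1)) = dim_k(k[x,y]/(x^15, y^1))
A basis for k[x,y]/(x^15, y^1) is the set of monomials x^i * y^j
where 0 <= i < 15 and 0 <= j < 1.
The number of such monomials is 15 * 1 = 15

15


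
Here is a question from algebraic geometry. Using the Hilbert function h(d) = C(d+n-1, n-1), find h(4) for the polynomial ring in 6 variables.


The Hilbert function for the polynomial ring in 6 variables is:
h(d) = C(d+n-1, n-1)
h(4) = C(4+6-1, 6-1) = C(9, 5)
= 9! / (5! * 4!)
= 126

126


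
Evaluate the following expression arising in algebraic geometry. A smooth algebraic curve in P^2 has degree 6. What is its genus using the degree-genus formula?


Using the genus formula for smooth plane curves:
g = (d-1)(d-2)/2
g = (6-1)(6-2)/2
g = 5*4/2
g = 20/2 = 10

10


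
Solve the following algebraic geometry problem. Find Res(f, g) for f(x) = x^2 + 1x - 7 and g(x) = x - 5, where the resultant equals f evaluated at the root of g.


For Res(f, x - c), we evaluate f at x = c.
f(5) = 5^2 + 1*5 - 7
= 25 + 5 - 7
= 30 - 7 = 23
Res(f, g) = 23

23


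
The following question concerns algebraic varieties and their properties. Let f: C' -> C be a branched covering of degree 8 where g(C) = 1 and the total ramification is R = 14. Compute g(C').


Riemann-Hurwitz formula: 2g' - 2 = d(2g - 2) + R
Given: d = 8, g = 1, R = 14
2g' - 2 = 8*(2*1 - 2) + 14
2g' - 2 = 8*0 + 14
2g' - 2 = 0 + 14 = 14
2g' = 16
g' = 8

8
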